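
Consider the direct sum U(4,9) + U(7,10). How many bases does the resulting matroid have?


Bases of a direct sum M1 + M2: |B| = |B(M1)| * |B(M2)|.
|B(U(4,9))| = C(9,4) = 126.
|B(U(7,10))| = C(10,7) = 120.
Total bases = 126 * 120 = 15120.

15120


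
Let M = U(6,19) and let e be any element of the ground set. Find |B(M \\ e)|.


Deleting e from U(6,19) gives U(6,18) since n > r.
Bases of U(6,18) = C(18,6) = 18564.

18564


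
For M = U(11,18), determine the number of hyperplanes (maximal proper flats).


Hyperplanes of U(11,18) are flats of rank 10.
In a uniform matroid, these are exactly the (10)-element subsets.
Count = (18 choose 10) = 43758.

43758


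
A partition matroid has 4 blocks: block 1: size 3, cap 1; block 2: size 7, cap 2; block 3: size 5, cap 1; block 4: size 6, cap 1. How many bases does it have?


A basis picks exactly ci elements from block i.
Number of bases = product of C(|Si|, ci).
= C(3,1) * C(7,2) * C(5,1) * C(6,1)
= 3 * 21 * 5 * 6
= 1890.

1890


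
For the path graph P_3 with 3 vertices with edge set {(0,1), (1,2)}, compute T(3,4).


A path on 3 vertices is a tree with 2 edges.
T(x,y) = x^(2) for any tree.
T(3,4) = 3^2 = 9.

9


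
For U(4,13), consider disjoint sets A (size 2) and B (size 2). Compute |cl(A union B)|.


|A union B| = 2 + 2 = 4 (disjoint).
In U(4,13), cl(S) = S if |S| < 4, else cl(S) = E.
Since 4 >= 4, cl(A union B) = E.
|cl(A union B)| = 13.

13


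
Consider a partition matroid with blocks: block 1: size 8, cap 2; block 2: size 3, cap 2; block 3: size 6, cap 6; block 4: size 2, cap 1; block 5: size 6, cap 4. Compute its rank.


Rank of a partition matroid = sum of min(|Si|, ci) for each block.
= min(8,2) + min(3,2) + min(6,6) + min(2,1) + min(6,4)
= 2 + 2 + 6 + 1 + 4
= 15.

15


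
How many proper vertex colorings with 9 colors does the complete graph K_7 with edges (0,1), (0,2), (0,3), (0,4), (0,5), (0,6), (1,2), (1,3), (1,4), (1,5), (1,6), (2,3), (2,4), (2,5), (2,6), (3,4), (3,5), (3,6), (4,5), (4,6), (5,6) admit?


P(K_7, k) = k(k-1)(k-2)...(k-6).
P(9) = (9) * (8) * (7) * (6) * (5) * (4) * (3) = 181440.

181440


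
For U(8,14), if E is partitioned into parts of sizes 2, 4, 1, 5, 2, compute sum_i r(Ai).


r(Ai) = min(|Ai|, 8) for each part.
Sum = min(2,8) + min(4,8) + min(1,8) + min(5,8) + min(2,8)
    = 2 + 4 + 1 + 5 + 2
    = 14.

14


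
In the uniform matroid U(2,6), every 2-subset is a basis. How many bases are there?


Bases of U(2,6) are all 2-element subsets of the 6-element ground set.
Number of bases = C(6,2).
(6 choose 2) = 15.

15


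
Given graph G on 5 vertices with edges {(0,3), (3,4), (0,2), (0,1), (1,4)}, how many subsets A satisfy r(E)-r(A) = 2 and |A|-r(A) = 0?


R(x,y) = sum over A in 2^E of x^(r(E)-r(A)) * y^(|A|-r(A)).
G has 5 vertices, 5 edges. r(E) = 4.
Enumerate all 2^5 = 32 subsets.
Count subsets with r(E)-r(A)=2 and |A|-r(A)=0: 10.

10


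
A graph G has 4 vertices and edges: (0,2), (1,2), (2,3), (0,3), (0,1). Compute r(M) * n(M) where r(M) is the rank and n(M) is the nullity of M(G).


r(M) = |V| - c = 4 - 1 = 3.
nullity = |E| - r(M) = 5 - 3 = 2.
Product = 3 * 2 = 6.

6


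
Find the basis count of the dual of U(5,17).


The dual of U(r,n) is U(n-r, n) = U(12,17).
Bases of U(12,17) are all (12)-element subsets.
|B(M*)| = (17 choose 12) = 6188.

6188


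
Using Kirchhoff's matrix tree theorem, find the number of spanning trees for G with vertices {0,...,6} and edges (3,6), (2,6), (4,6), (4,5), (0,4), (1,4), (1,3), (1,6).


By Kirchhoff's matrix tree theorem, the number of spanning trees equals
the determinant of any cofactor of the Laplacian matrix L.
G has 7 vertices and 8 edges.
Computing the (6 x 6) cofactor determinant gives 8.

8


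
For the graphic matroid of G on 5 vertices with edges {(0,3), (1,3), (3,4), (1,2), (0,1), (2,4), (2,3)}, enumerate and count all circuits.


A circuit in a graphic matroid = edge set of a simple cycle.
G has 5 vertices and 7 edges.
Enumerating all minimal edge subsets forming cycles...
Total circuits found: 6.

6


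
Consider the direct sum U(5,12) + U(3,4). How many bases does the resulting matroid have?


Bases of a direct sum M1 + M2: |B| = |B(M1)| * |B(M2)|.
|B(U(5,12))| = C(12,5) = 792.
|B(U(3,4))| = C(4,3) = 4.
Total bases = 792 * 4 = 3168.

3168


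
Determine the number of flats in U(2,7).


Flats of U(2,7): every subset of size < 2 is a flat, plus E itself.
Count = C(7,0) + C(7,1) + 1
     = 1 + 7 + 1
     = 9.

9


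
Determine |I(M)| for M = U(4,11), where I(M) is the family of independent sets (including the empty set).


Independent sets of U(4,11) are all subsets of size <= 4.
Count = (11 choose 0) + (11 choose 1) + (11 choose 2) + (11 choose 3) + (11 choose 4)
     = 1 + 11 + 55 + 165 + 330
     = 562.

562


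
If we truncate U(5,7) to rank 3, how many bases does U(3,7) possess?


Truncating U(5,7) to rank 3 gives U(3,7).
Bases of U(3,7) are all 3-element subsets of 7 elements.
Number of bases = C(7,3) = 7! / (3! * 4!) = 35.

35


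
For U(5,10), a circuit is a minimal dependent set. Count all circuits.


In U(5,10), circuits are the (6)-element subsets.
Any set of 6 elements is dependent, and removing any one element gives
an independent set of size 5, so it is a minimal dependent set.
Number of circuits = C(10,6) = 10! / (6! * 4!) = 210.

210


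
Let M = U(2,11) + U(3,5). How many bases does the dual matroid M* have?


(M1+M2)* = M1* + M2*.
M1* = U(9,11), bases: C(11,9) = 55.
M2* = U(2,5), bases: C(5,2) = 10.
|B(M*)| = 55 * 10 = 550.

550


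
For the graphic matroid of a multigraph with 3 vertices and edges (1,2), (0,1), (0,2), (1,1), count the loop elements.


In a graphic matroid, a loop is a self-loop edge (u,u) with rank 0.
Examining all 4 edges for self-loops...
Self-loops found: (1,1)
Number of loops = 1.

1


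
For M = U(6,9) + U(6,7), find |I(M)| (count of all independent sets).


For a direct sum, |I(M1+M2)| = |I(M1)| * |I(M2)|.
|I(U(6,9))| = sum C(9,k) for k=0..6 = 466.
|I(U(6,7))| = sum C(7,k) for k=0..6 = 127.
Total = 466 * 127 = 59182.

59182


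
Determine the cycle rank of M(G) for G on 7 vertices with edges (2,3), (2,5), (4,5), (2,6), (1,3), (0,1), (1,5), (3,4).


Cycle rank (nullity) = |E| - r(M) = |E| - (|V| - c).
|E| = 8, |V| = 7, c = 1.
Nullity = 8 - (7 - 1) = 8 - 6 = 2.

2


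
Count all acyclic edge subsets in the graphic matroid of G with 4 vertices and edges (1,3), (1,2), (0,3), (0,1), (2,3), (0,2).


An independent set in a graphic matroid is an acyclic edge subset.
G has 4 vertices and 6 edges.
Enumerate all 2^6 = 64 subsets, checking for acyclicity.
Total independent sets = 38.

38


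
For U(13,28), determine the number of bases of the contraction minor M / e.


Contracting e from U(13,28) gives U(12,27).
Bases of U(12,27) = C(27,12) = 27! / (12! * 15!) = 17383860.

17383860


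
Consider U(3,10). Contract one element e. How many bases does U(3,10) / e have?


Contracting e from U(3,10) gives U(2,9).
Bases of U(2,9) = (9 choose 2) = 36.

36


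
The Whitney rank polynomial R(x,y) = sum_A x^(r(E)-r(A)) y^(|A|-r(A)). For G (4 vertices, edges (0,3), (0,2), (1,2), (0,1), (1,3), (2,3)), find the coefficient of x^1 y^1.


R(x,y) = sum over A in 2^E of x^(r(E)-r(A)) * y^(|A|-r(A)).
G has 4 vertices, 6 edges. r(E) = 3.
Enumerate all 2^6 = 64 subsets.
Count subsets with r(E)-r(A)=1 and |A|-r(A)=1: 4.

4


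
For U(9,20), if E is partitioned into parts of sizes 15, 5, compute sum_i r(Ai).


r(Ai) = min(|Ai|, 9) for each part.
Sum = min(15,9) + min(5,9)
    = 9 + 5
    = 14.

14


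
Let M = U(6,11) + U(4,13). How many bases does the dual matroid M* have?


(M1+M2)* = M1* + M2*.
M1* = U(5,11), bases: C(11,5) = 462.
M2* = U(9,13), bases: C(13,9) = 715.
|B(M*)| = 462 * 715 = 330330.

330330


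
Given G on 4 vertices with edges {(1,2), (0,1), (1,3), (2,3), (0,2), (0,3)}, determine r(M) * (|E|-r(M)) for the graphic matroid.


r(M) = |V| - c = 4 - 1 = 3.
nullity = |E| - r(M) = 6 - 3 = 3.
Product = 3 * 3 = 9.

9


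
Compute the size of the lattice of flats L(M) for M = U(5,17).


Flats of U(5,17): every subset of size < 5 is a flat, plus E itself.
Count = C(17,0) + C(17,1) + C(17,2) + C(17,3) + C(17,4) + 1
     = 1 + 17 + 136 + 680 + 2380 + 1
     = 3215.

3215


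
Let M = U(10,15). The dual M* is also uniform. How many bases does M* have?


The dual of U(r,n) is U(n-r, n) = U(5,15).
Bases of U(5,15) are all (5)-element subsets.
|B(M*)| = C(15,5) = 15! / (5! * 10!) = 3003.

3003


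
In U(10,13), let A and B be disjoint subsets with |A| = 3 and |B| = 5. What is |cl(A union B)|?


|A union B| = 3 + 5 = 8 (disjoint).
In U(10,13), cl(S) = S if |S| < 10, else cl(S) = E.
Since 8 < 10, cl(A union B) = A union B.
|cl(A union B)| = 8.

8


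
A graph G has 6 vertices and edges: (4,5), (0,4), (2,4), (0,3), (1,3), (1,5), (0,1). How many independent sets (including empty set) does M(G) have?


An independent set in a graphic matroid is an acyclic edge subset.
G has 6 vertices and 7 edges.
Enumerate all 2^7 = 128 subsets, checking for acyclicity.
Total independent sets = 104.

104


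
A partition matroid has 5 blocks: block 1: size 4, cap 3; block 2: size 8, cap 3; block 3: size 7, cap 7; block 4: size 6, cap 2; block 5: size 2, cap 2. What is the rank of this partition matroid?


Rank of a partition matroid = sum of min(|Si|, ci) for each block.
= min(4,3) + min(8,3) + min(7,7) + min(6,2) + min(2,2)
= 3 + 3 + 7 + 2 + 2
= 17.

17


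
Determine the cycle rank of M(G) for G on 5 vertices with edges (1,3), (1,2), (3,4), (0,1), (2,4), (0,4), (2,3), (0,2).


Cycle rank (nullity) = |E| - r(M) = |E| - (|V| - c).
|E| = 8, |V| = 5, c = 1.
Nullity = 8 - (5 - 1) = 8 - 4 = 4.

4


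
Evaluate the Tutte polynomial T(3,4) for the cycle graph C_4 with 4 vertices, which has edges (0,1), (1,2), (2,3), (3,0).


T(C_4; x,y) = x + x^2 + ... + x^(3) + y.
T(3,4) = 3^1 + 3^2 + 3^3 + 4
= 3 + 9 + 27 + 4
= 43.

43


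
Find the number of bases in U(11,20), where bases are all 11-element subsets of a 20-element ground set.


Bases of U(11,20) are all 11-element subsets of the 20-element ground set.
Number of bases = C(20,11).
C(20,11) = 20! / (11! * 9!) = 167960.

167960


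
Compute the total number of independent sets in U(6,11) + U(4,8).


For a direct sum, |I(M1+M2)| = |I(M1)| * |I(M2)|.
|I(U(6,11))| = sum C(11,k) for k=0..6 = 1486.
|I(U(4,8))| = sum C(8,k) for k=0..4 = 163.
Total = 1486 * 163 = 242218.

242218


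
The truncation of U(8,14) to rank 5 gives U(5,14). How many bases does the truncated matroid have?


Truncating U(8,14) to rank 5 gives U(5,14).
Bases of U(5,14) are all 5-element subsets of 14 elements.
Number of bases = C(14,5) = 2002.

2002


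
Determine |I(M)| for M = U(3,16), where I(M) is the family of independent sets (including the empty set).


Independent sets of U(3,16) are all subsets of size <= 3.
Count = (16 choose 0) + (16 choose 1) + (16 choose 2) + (16 choose 3)
     = 1 + 16 + 120 + 560
     = 697.

697


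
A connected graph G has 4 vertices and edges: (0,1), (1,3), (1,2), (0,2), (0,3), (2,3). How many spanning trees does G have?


By Kirchhoff's matrix tree theorem, the number of spanning trees equals
the determinant of any cofactor of the Laplacian matrix L.
G has 4 vertices and 6 edges.
Computing the (3 x 3) cofactor determinant gives 16.

16


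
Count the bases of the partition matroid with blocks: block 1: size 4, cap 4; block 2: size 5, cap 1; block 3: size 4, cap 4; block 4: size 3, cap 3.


A basis picks exactly ci elements from block i.
Number of bases = product of C(|Si|, ci).
= C(4,4) * C(5,1) * C(4,4) * C(3,3)
= 1 * 5 * 1 * 1
= 5.

5


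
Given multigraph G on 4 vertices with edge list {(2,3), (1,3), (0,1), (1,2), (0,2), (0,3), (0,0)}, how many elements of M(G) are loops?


In a graphic matroid, a loop is a self-loop edge (u,u) with rank 0.
Examining all 7 edges for self-loops...
Self-loops found: (0,0)
Number of loops = 1.

1


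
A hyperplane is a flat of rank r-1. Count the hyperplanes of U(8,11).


Hyperplanes of U(8,11) are flats of rank 7.
In a uniform matroid, these are exactly the (7)-element subsets.
Count = C(11,7) = 330.

330


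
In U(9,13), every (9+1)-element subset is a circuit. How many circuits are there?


In U(9,13), circuits are the (10)-element subsets.
Any set of 10 elements is dependent, and removing any one element gives
an independent set of size 9, so it is a minimal dependent set.
Number of circuits = C(13,10) = 286.

286


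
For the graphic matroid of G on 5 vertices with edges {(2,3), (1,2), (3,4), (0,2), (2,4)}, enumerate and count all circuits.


A circuit in a graphic matroid = edge set of a simple cycle.
G has 5 vertices and 5 edges.
Enumerating all minimal edge subsets forming cycles...
Total circuits found: 1.

1


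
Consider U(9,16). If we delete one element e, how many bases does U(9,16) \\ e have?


Deleting e from U(9,16) gives U(9,15) since n > r.
Bases of U(9,15) = (15 choose 9) = 5005.

5005


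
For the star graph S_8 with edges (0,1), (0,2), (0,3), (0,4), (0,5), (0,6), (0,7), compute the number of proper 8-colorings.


P(tree, k) = k * (k-1)^(7) for any tree on 8 vertices.
P(8) = 8 * 7^7 = 8 * 823543 = 6588344.

6588344


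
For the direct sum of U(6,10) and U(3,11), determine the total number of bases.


Bases of a direct sum M1 + M2: |B| = |B(M1)| * |B(M2)|.
|B(U(6,10))| = C(10,6) = 210.
|B(U(3,11))| = C(11,3) = 165.
Total bases = 210 * 165 = 34650.

34650


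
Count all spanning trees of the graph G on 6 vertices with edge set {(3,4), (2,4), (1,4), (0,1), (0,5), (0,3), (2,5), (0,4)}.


By Kirchhoff's matrix tree theorem, the number of spanning trees equals
the determinant of any cofactor of the Laplacian matrix L.
G has 6 vertices and 8 edges.
Computing the (5 x 5) cofactor determinant gives 28.

28


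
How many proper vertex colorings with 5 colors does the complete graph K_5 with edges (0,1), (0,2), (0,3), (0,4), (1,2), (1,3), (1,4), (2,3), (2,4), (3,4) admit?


P(K_5, k) = k(k-1)(k-2)...(k-4).
P(5) = (5) * (4) * (3) * (2) * (1) = 120.

120


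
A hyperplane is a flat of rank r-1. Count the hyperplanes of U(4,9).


Hyperplanes of U(4,9) are flats of rank 3.
In a uniform matroid, these are exactly the (3)-element subsets.
Count = C(9,3) = (9 * 8 * 7) / (1 * 2 * 3) = 84.

84


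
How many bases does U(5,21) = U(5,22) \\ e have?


Deleting e from U(5,22) gives U(5,21) since n > r.
Bases of U(5,21) = C(21,5) = 20349.

20349


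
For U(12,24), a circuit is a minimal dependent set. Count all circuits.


In U(12,24), circuits are the (13)-element subsets.
Any set of 13 elements is dependent, and removing any one element gives
an independent set of size 12, so it is a minimal dependent set.
Number of circuits = C(24,13) = 2496144.

2496144


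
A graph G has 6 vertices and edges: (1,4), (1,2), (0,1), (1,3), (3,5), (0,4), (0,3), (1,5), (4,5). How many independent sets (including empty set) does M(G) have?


An independent set in a graphic matroid is an acyclic edge subset.
G has 6 vertices and 9 edges.
Enumerate all 2^9 = 512 subsets, checking for acyclicity.
Total independent sets = 268.

268


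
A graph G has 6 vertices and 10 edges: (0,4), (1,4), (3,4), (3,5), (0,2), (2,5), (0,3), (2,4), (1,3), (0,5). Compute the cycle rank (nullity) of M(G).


Cycle rank (nullity) = |E| - r(M) = |E| - (|V| - c).
|E| = 10, |V| = 6, c = 1.
Nullity = 10 - (6 - 1) = 10 - 5 = 5.

5


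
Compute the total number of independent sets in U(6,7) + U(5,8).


For a direct sum, |I(M1+M2)| = |I(M1)| * |I(M2)|.
|I(U(6,7))| = sum C(7,k) for k=0..6 = 127.
|I(U(5,8))| = sum C(8,k) for k=0..5 = 219.
Total = 127 * 219 = 27813.

27813


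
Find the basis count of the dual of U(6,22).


The dual of U(r,n) is U(n-r, n) = U(16,22).
Bases of U(16,22) are all (16)-element subsets.
|B(M*)| = C(22,16) = 74613.

74613


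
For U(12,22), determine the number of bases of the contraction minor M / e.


Contracting e from U(12,22) gives U(11,21).
Bases of U(11,21) = (21 choose 11) = 352716.

352716


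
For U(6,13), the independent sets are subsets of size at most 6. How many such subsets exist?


Independent sets of U(6,13) are all subsets of size <= 6.
Count = C(13,0) + C(13,1) + C(13,2) + C(13,3) + C(13,4) + C(13,5) + C(13,6)
     = 1 + 13 + 78 + 286 + 715 + 1287 + 1716
     = 4096.

4096


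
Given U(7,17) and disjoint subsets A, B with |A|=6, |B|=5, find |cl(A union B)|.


|A union B| = 6 + 5 = 11 (disjoint).
In U(7,17), cl(S) = S if |S| < 7, else cl(S) = E.
Since 11 >= 7, cl(A union B) = E.
|cl(A union B)| = 17.

17


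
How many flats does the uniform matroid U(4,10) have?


Flats of U(4,10): every subset of size < 4 is a flat, plus E itself.
Count = C(10,0) + C(10,1) + C(10,2) + C(10,3) + 1
     = 1 + 10 + 45 + 120 + 1
     = 177.

177


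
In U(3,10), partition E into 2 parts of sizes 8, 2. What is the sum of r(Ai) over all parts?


r(Ai) = min(|Ai|, 3) for each part.
Sum = min(8,3) + min(2,3)
    = 3 + 2
    = 5.

5


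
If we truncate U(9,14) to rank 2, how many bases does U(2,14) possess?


Truncating U(9,14) to rank 2 gives U(2,14).
Bases of U(2,14) are all 2-element subsets of 14 elements.
Number of bases = (14 choose 2) = 91.

91


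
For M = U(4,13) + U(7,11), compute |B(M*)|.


(M1+M2)* = M1* + M2*.
M1* = U(9,13), bases: C(13,9) = 715.
M2* = U(4,11), bases: C(11,4) = 330.
|B(M*)| = 715 * 330 = 235950.

235950


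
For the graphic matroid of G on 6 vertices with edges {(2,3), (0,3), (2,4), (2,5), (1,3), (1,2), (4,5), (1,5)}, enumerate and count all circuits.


A circuit in a graphic matroid = edge set of a simple cycle.
G has 6 vertices and 8 edges.
Enumerating all minimal edge subsets forming cycles...
Total circuits found: 6.

6


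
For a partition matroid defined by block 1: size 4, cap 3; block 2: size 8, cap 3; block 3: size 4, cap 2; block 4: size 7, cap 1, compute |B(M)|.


A basis picks exactly ci elements from block i.
Number of bases = product of C(|Si|, ci).
= C(4,3) * C(8,3) * C(4,2) * C(7,1)
= 4 * 56 * 6 * 7
= 9408.

9408


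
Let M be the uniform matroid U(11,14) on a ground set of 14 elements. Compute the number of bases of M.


Bases of U(11,14) are all 11-element subsets of the 14-element ground set.
Number of bases = C(14,11).
C(14,11) = 14! / (11! * 3!) = 364.

364


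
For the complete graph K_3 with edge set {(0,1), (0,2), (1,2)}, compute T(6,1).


T(K_3; x,y) = x^2 + x + y.
T(6,1) = 36 + 6 + 1 = 43.

43


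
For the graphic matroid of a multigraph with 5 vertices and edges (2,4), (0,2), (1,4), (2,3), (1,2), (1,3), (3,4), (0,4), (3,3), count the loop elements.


In a graphic matroid, a loop is a self-loop edge (u,u) with rank 0.
Examining all 9 edges for self-loops...
Self-loops found: (3,3)
Number of loops = 1.

1


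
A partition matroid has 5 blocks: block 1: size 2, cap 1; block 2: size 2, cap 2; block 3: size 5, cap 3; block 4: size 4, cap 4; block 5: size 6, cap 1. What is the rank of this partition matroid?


Rank of a partition matroid = sum of min(|Si|, ci) for each block.
= min(2,1) + min(2,2) + min(5,3) + min(4,4) + min(6,1)
= 1 + 2 + 3 + 4 + 1
= 11.

11


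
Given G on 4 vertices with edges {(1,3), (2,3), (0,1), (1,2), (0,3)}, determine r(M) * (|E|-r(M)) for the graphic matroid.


r(M) = |V| - c = 4 - 1 = 3.
nullity = |E| - r(M) = 5 - 3 = 2.
Product = 3 * 2 = 6.

6


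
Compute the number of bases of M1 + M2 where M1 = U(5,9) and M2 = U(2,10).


Bases of a direct sum M1 + M2: |B| = |B(M1)| * |B(M2)|.
|B(U(5,9))| = C(9,5) = 126.
|B(U(2,10))| = C(10,2) = 45.
Total bases = 126 * 45 = 5670.

5670


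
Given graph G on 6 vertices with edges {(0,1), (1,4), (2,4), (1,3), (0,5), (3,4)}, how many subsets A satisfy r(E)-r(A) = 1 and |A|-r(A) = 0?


R(x,y) = sum over A in 2^E of x^(r(E)-r(A)) * y^(|A|-r(A)).
G has 6 vertices, 6 edges. r(E) = 5.
Enumerate all 2^6 = 64 subsets.
Count subsets with r(E)-r(A)=1 and |A|-r(A)=0: 12.

12


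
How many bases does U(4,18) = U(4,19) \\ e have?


Deleting e from U(4,19) gives U(4,18) since n > r.
Bases of U(4,18) = C(18,4) = 18! / (4! * 14!) = 3060.

3060


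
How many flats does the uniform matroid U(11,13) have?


Flats of U(11,13): every subset of size < 11 is a flat, plus E itself.
Count = C(13,0) + C(13,1) + C(13,2) + C(13,3) + C(13,4) + C(13,5) + C(13,6) + C(13,7) + C(13,8) + C(13,9) + C(13,10) + 1
     = 1 + 13 + 78 + 286 + 715 + 1287 + 1716 + 1716 + 1287 + 715 + 286 + 1
     = 8101.

8101


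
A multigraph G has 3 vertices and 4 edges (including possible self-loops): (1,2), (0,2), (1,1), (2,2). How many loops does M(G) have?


In a graphic matroid, a loop is a self-loop edge (u,u) with rank 0.
Examining all 4 edges for self-loops...
Self-loops found: (1,1), (2,2)
Number of loops = 2.

2


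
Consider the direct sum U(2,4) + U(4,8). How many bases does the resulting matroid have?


Bases of a direct sum M1 + M2: |B| = |B(M1)| * |B(M2)|.
|B(U(2,4))| = C(4,2) = 6.
|B(U(4,8))| = C(8,4) = 70.
Total bases = 6 * 70 = 420.

420


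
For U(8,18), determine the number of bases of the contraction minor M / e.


Contracting e from U(8,18) gives U(7,17).
Bases of U(7,17) = C(17,7) = 17! / (7! * 10!) = 19448.

19448


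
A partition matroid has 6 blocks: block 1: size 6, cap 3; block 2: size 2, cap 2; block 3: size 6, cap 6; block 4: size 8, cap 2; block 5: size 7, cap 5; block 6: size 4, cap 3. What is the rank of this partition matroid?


Rank of a partition matroid = sum of min(|Si|, ci) for each block.
= min(6,3) + min(2,2) + min(6,6) + min(8,2) + min(7,5) + min(4,3)
= 3 + 2 + 6 + 2 + 5 + 3
= 21.

21


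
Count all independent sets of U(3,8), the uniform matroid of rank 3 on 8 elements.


Independent sets of U(3,8) are all subsets of size <= 3.
Count = C(8,0) + C(8,1) + C(8,2) + C(8,3)
     = 1 + 8 + 28 + 56
     = 93.

93


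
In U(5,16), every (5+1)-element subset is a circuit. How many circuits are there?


In U(5,16), circuits are the (6)-element subsets.
Any set of 6 elements is dependent, and removing any one element gives
an independent set of size 5, so it is a minimal dependent set.
Number of circuits = C(16,6) = 8008.

8008


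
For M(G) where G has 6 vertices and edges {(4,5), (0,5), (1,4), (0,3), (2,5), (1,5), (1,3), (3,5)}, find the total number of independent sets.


An independent set in a graphic matroid is an acyclic edge subset.
G has 6 vertices and 8 edges.
Enumerate all 2^8 = 256 subsets, checking for acyclicity.
Total independent sets = 164.

164


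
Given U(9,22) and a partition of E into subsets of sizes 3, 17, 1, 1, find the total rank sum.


r(Ai) = min(|Ai|, 9) for each part.
Sum = min(3,9) + min(17,9) + min(1,9) + min(1,9)
    = 3 + 9 + 1 + 1
    = 14.

14


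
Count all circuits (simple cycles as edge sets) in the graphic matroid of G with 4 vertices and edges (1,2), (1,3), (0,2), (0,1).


A circuit in a graphic matroid = edge set of a simple cycle.
G has 4 vertices and 4 edges.
Enumerating all minimal edge subsets forming cycles...
Total circuits found: 1.

1


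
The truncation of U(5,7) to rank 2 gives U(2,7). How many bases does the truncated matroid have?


Truncating U(5,7) to rank 2 gives U(2,7).
Bases of U(2,7) are all 2-element subsets of 7 elements.
Number of bases = C(7,2) = 7! / (2! * 5!) = 21.

21


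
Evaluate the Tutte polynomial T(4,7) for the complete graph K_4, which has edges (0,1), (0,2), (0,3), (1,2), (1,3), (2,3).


T(K_4; x,y) = x^3 + 3x^2 + 4xy + 2x + y^3 + 3y^2 + 2y.
Substituting x=4, y=7:
= 64 + 48 + 112 + 8 + 343 + 147 + 14
= 736.

736


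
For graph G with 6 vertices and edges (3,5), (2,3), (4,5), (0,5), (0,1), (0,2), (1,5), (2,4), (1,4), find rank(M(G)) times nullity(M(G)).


r(M) = |V| - c = 6 - 1 = 5.
nullity = |E| - r(M) = 9 - 5 = 4.
Product = 5 * 4 = 20.

20


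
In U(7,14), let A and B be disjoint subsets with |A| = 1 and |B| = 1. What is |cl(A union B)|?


|A union B| = 1 + 1 = 2 (disjoint).
In U(7,14), cl(S) = S if |S| < 7, else cl(S) = E.
Since 2 < 7, cl(A union B) = A union B.
|cl(A union B)| = 2.

2


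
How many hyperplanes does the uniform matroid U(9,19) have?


Hyperplanes of U(9,19) are flats of rank 8.
In a uniform matroid, these are exactly the (8)-element subsets.
Count = (19 choose 8) = 75582.

75582


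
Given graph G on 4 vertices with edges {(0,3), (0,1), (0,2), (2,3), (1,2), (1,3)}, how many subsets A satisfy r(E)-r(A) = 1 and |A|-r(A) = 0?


R(x,y) = sum over A in 2^E of x^(r(E)-r(A)) * y^(|A|-r(A)).
G has 4 vertices, 6 edges. r(E) = 3.
Enumerate all 2^6 = 64 subsets.
Count subsets with r(E)-r(A)=1 and |A|-r(A)=0: 15.

15


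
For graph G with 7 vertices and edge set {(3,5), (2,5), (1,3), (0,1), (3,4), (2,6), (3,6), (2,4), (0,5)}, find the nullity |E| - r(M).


Cycle rank (nullity) = |E| - r(M) = |E| - (|V| - c).
|E| = 9, |V| = 7, c = 1.
Nullity = 9 - (7 - 1) = 9 - 6 = 3.

3


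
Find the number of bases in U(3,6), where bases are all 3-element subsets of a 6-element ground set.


Bases of U(3,6) are all 3-element subsets of the 6-element ground set.
Number of bases = C(6,3).
(6 choose 3) = 20.

20


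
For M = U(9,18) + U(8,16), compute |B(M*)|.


(M1+M2)* = M1* + M2*.
M1* = U(9,18), bases: C(18,9) = 48620.
M2* = U(8,16), bases: C(16,8) = 12870.
|B(M*)| = 48620 * 12870 = 625739400.

625739400


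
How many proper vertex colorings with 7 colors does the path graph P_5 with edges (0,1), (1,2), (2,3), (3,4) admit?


P(P_5, k) = k * (k-1)^(4).
P(7) = 7 * 6^4 = 7 * 1296 = 9072.

9072


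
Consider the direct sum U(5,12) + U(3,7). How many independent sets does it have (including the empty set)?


For a direct sum, |I(M1+M2)| = |I(M1)| * |I(M2)|.
|I(U(5,12))| = sum C(12,k) for k=0..5 = 1586.
|I(U(3,7))| = sum C(7,k) for k=0..3 = 64.
Total = 1586 * 64 = 101504.

101504


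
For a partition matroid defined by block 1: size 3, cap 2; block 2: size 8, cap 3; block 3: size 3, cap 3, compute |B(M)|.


A basis picks exactly ci elements from block i.
Number of bases = product of C(|Si|, ci).
= C(3,2) * C(8,3) * C(3,3)
= 3 * 56 * 1
= 168.

168


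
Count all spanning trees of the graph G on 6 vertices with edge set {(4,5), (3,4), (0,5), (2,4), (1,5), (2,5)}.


By Kirchhoff's matrix tree theorem, the number of spanning trees equals
the determinant of any cofactor of the Laplacian matrix L.
G has 6 vertices and 6 edges.
Computing the (5 x 5) cofactor determinant gives 3.

3


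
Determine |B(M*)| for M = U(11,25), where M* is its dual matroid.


The dual of U(r,n) is U(n-r, n) = U(14,25).
Bases of U(14,25) are all (14)-element subsets.
|B(M*)| = C(25,14) = 4457400.

4457400


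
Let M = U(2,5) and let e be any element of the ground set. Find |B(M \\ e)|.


Deleting e from U(2,5) gives U(2,4) since n > r.
Bases of U(2,4) = C(4,2) = 4! / (2! * 2!) = 6.

6


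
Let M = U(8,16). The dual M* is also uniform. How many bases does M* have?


The dual of U(r,n) is U(n-r, n) = U(8,16).
Bases of U(8,16) are all (8)-element subsets.
|B(M*)| = C(16,8) = 16! / (8! * 8!) = 12870.

12870


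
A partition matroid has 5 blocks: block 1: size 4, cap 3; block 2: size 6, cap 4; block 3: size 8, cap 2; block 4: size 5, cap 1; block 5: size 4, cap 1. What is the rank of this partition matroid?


Rank of a partition matroid = sum of min(|Si|, ci) for each block.
= min(4,3) + min(6,4) + min(8,2) + min(5,1) + min(4,1)
= 3 + 4 + 2 + 1 + 1
= 11.

11


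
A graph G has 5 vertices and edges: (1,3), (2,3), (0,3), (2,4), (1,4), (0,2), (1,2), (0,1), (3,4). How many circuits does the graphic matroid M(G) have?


A circuit in a graphic matroid = edge set of a simple cycle.
G has 5 vertices and 9 edges.
Enumerating all minimal edge subsets forming cycles...
Total circuits found: 22.

22


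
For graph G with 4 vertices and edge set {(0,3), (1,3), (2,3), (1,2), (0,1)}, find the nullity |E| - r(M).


Cycle rank (nullity) = |E| - r(M) = |E| - (|V| - c).
|E| = 5, |V| = 4, c = 1.
Nullity = 5 - (4 - 1) = 5 - 3 = 2.

2


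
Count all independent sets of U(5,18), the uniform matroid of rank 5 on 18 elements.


Independent sets of U(5,18) are all subsets of size <= 5.
Count = (18 choose 0) + (18 choose 1) + (18 choose 2) + (18 choose 3) + (18 choose 4) + (18 choose 5)
     = 1 + 18 + 153 + 816 + 3060 + 8568
     = 12616.

12616


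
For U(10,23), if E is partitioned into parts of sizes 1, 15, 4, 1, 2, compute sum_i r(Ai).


r(Ai) = min(|Ai|, 10) for each part.
Sum = min(1,10) + min(15,10) + min(4,10) + min(1,10) + min(2,10)
    = 1 + 10 + 4 + 1 + 2
    = 18.

18


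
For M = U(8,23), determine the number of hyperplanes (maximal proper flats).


Hyperplanes of U(8,23) are flats of rank 7.
In a uniform matroid, these are exactly the (7)-element subsets.
Count = (23 choose 7) = 245157.

245157


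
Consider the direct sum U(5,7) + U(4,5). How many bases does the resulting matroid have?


Bases of a direct sum M1 + M2: |B| = |B(M1)| * |B(M2)|.
|B(U(5,7))| = C(7,5) = 21.
|B(U(4,5))| = C(5,4) = 5.
Total bases = 21 * 5 = 105.

105


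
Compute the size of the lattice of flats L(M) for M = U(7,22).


Flats of U(7,22): every subset of size < 7 is a flat, plus E itself.
Count = C(22,0) + C(22,1) + C(22,2) + C(22,3) + C(22,4) + C(22,5) + C(22,6) + 1
     = 1 + 22 + 231 + 1540 + 7315 + 26334 + 74613 + 1
     = 110057.

110057


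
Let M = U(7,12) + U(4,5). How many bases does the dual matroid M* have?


(M1+M2)* = M1* + M2*.
M1* = U(5,12), bases: C(12,5) = 792.
M2* = U(1,5), bases: C(5,1) = 5.
|B(M*)| = 792 * 5 = 3960.

3960


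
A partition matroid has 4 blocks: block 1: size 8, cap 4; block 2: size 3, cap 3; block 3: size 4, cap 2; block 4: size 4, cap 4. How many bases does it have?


A basis picks exactly ci elements from block i.
Number of bases = product of C(|Si|, ci).
= C(8,4) * C(3,3) * C(4,2) * C(4,4)
= 70 * 1 * 6 * 1
= 420.

420


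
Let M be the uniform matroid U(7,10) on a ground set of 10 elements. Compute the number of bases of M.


Bases of U(7,10) are all 7-element subsets of the 10-element ground set.
Number of bases = C(10,7).
C(10,7) = 120.

120


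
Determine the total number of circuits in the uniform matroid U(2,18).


In U(2,18), circuits are the (3)-element subsets.
Any set of 3 elements is dependent, and removing any one element gives
an independent set of size 2, so it is a minimal dependent set.
Number of circuits = C(18,3) = 18! / (3! * 15!) = 816.

816


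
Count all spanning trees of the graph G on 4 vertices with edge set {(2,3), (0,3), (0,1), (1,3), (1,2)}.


By Kirchhoff's matrix tree theorem, the number of spanning trees equals
the determinant of any cofactor of the Laplacian matrix L.
G has 4 vertices and 5 edges.
Computing the (3 x 3) cofactor determinant gives 8.

8


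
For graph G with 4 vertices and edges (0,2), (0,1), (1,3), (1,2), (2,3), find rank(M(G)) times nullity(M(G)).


r(M) = |V| - c = 4 - 1 = 3.
nullity = |E| - r(M) = 5 - 3 = 2.
Product = 3 * 2 = 6.

6


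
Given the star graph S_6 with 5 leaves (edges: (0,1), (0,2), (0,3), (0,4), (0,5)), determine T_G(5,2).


A star on 6 vertices is a tree with 5 edges.
T(x,y) = x^(5) for any tree.
T(5,2) = 5^5 = 3125.

3125


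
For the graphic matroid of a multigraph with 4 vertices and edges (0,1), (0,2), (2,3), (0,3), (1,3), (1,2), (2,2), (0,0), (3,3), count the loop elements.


In a graphic matroid, a loop is a self-loop edge (u,u) with rank 0.
Examining all 9 edges for self-loops...
Self-loops found: (2,2), (0,0), (3,3)
Number of loops = 3.

3


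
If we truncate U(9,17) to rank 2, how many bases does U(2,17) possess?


Truncating U(9,17) to rank 2 gives U(2,17).
Bases of U(2,17) are all 2-element subsets of 17 elements.
Number of bases = C(17,2) = 17! / (2! * 15!) = 136.

136


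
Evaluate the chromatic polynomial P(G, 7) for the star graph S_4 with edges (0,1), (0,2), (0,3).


P(tree, k) = k * (k-1)^(3) for any tree on 4 vertices.
P(7) = 7 * 6^3 = 7 * 216 = 1512.

1512


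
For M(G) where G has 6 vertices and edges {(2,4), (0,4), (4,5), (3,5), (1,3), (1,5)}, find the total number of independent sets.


An independent set in a graphic matroid is an acyclic edge subset.
G has 6 vertices and 6 edges.
Enumerate all 2^6 = 64 subsets, checking for acyclicity.
Total independent sets = 56.

56


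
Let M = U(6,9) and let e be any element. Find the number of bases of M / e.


Contracting e from U(6,9) gives U(5,8).
Bases of U(5,8) = C(8,5) = 8! / (5! * 3!) = 56.

56


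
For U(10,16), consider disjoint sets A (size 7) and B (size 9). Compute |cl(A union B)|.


|A union B| = 7 + 9 = 16 (disjoint).
In U(10,16), cl(S) = S if |S| < 10, else cl(S) = E.
Since 16 >= 10, cl(A union B) = E.
|cl(A union B)| = 16.

16


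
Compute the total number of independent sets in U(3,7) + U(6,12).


For a direct sum, |I(M1+M2)| = |I(M1)| * |I(M2)|.
|I(U(3,7))| = sum C(7,k) for k=0..3 = 64.
|I(U(6,12))| = sum C(12,k) for k=0..6 = 2510.
Total = 64 * 2510 = 160640.

160640


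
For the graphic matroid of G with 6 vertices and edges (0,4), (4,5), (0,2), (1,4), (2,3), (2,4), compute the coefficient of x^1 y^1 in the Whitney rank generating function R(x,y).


R(x,y) = sum over A in 2^E of x^(r(E)-r(A)) * y^(|A|-r(A)).
G has 6 vertices, 6 edges. r(E) = 5.
Enumerate all 2^6 = 64 subsets.
Count subsets with r(E)-r(A)=1 and |A|-r(A)=1: 3.

3


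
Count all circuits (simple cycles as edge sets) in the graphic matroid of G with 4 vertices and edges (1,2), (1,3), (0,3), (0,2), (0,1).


A circuit in a graphic matroid = edge set of a simple cycle.
G has 4 vertices and 5 edges.
Enumerating all minimal edge subsets forming cycles...
Total circuits found: 3.

3


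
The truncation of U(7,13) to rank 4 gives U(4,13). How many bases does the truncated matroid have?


Truncating U(7,13) to rank 4 gives U(4,13).
Bases of U(4,13) are all 4-element subsets of 13 elements.
Number of bases = (13 choose 4) = 715.

715


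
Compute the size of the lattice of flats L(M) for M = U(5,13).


Flats of U(5,13): every subset of size < 5 is a flat, plus E itself.
Count = C(13,0) + C(13,1) + C(13,2) + C(13,3) + C(13,4) + 1
     = 1 + 13 + 78 + 286 + 715 + 1
     = 1094.

1094


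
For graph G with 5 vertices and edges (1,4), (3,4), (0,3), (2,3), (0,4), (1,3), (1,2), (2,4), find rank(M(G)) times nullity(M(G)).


r(M) = |V| - c = 5 - 1 = 4.
nullity = |E| - r(M) = 8 - 4 = 4.
Product = 4 * 4 = 16.

16


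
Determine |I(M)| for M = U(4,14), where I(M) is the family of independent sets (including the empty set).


Independent sets of U(4,14) are all subsets of size <= 4.
Count = (14 choose 0) + (14 choose 1) + (14 choose 2) + (14 choose 3) + (14 choose 4)
     = 1 + 14 + 91 + 364 + 1001
     = 1471.

1471


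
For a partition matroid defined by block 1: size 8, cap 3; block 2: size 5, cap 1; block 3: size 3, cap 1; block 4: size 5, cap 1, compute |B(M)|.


A basis picks exactly ci elements from block i.
Number of bases = product of C(|Si|, ci).
= C(8,3) * C(5,1) * C(3,1) * C(5,1)
= 56 * 5 * 3 * 5
= 4200.

4200


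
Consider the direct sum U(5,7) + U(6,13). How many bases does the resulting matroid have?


Bases of a direct sum M1 + M2: |B| = |B(M1)| * |B(M2)|.
|B(U(5,7))| = C(7,5) = 21.
|B(U(6,13))| = C(13,6) = 1716.
Total bases = 21 * 1716 = 36036.

36036


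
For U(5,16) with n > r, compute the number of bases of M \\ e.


Deleting e from U(5,16) gives U(5,15) since n > r.
Bases of U(5,15) = C(15,5) = 15! / (5! * 10!) = 3003.

3003


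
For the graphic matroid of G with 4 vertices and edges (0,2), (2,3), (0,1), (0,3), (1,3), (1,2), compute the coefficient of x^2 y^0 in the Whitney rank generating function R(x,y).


R(x,y) = sum over A in 2^E of x^(r(E)-r(A)) * y^(|A|-r(A)).
G has 4 vertices, 6 edges. r(E) = 3.
Enumerate all 2^6 = 64 subsets.
Count subsets with r(E)-r(A)=2 and |A|-r(A)=0: 6.

6


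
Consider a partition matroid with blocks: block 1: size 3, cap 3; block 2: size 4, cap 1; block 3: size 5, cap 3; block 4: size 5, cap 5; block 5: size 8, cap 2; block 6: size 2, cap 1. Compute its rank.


Rank of a partition matroid = sum of min(|Si|, ci) for each block.
= min(3,3) + min(4,1) + min(5,3) + min(5,5) + min(8,2) + min(2,1)
= 3 + 1 + 3 + 5 + 2 + 1
= 15.

15


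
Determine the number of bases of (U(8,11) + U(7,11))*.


(M1+M2)* = M1* + M2*.
M1* = U(3,11), bases: C(11,3) = 165.
M2* = U(4,11), bases: C(11,4) = 330.
|B(M*)| = 165 * 330 = 54450.

54450


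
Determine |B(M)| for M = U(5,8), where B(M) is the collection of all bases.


Bases of U(5,8) are all 5-element subsets of the 8-element ground set.
Number of bases = C(8,5).
(8 choose 5) = 56.

56


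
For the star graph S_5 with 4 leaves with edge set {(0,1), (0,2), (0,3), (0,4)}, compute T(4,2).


A star on 5 vertices is a tree with 4 edges.
T(x,y) = x^(4) for any tree.
T(4,2) = 4^4 = 256.

256


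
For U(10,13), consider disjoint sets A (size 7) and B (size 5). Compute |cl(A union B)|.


|A union B| = 7 + 5 = 12 (disjoint).
In U(10,13), cl(S) = S if |S| < 10, else cl(S) = E.
Since 12 >= 10, cl(A union B) = E.
|cl(A union B)| = 13.

13


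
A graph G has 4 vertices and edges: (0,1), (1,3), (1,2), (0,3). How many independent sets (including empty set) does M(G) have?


An independent set in a graphic matroid is an acyclic edge subset.
G has 4 vertices and 4 edges.
Enumerate all 2^4 = 16 subsets, checking for acyclicity.
Total independent sets = 14.

14


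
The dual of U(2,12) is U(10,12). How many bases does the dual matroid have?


The dual of U(r,n) is U(n-r, n) = U(10,12).
Bases of U(10,12) are all (10)-element subsets.
|B(M*)| = C(12,10) = 12! / (10! * 2!) = 66.

66


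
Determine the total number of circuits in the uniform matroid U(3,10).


In U(3,10), circuits are the (4)-element subsets.
Any set of 4 elements is dependent, and removing any one element gives
an independent set of size 3, so it is a minimal dependent set.
Number of circuits = (10 choose 4) = 210.

210


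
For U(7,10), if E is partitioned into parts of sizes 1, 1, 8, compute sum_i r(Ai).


r(Ai) = min(|Ai|, 7) for each part.
Sum = min(1,7) + min(1,7) + min(8,7)
    = 1 + 1 + 7
    = 9.

9


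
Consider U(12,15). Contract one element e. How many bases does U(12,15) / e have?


Contracting e from U(12,15) gives U(11,14).
Bases of U(11,14) = C(14,11) = 364.

364


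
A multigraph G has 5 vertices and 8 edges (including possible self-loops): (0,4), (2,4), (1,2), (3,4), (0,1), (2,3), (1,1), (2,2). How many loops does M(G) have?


In a graphic matroid, a loop is a self-loop edge (u,u) with rank 0.
Examining all 8 edges for self-loops...
Self-loops found: (1,1), (2,2)
Number of loops = 2.

2


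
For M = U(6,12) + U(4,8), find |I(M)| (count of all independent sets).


For a direct sum, |I(M1+M2)| = |I(M1)| * |I(M2)|.
|I(U(6,12))| = sum C(12,k) for k=0..6 = 2510.
|I(U(4,8))| = sum C(8,k) for k=0..4 = 163.
Total = 2510 * 163 = 409130.

409130


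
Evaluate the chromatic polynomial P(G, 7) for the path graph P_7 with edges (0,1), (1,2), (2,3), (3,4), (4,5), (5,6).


P(P_7, k) = k * (k-1)^(6).
P(7) = 7 * 6^6 = 7 * 46656 = 326592.

326592


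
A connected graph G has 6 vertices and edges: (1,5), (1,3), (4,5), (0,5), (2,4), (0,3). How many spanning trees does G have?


By Kirchhoff's matrix tree theorem, the number of spanning trees equals
the determinant of any cofactor of the Laplacian matrix L.
G has 6 vertices and 6 edges.
Computing the (5 x 5) cofactor determinant gives 4.

4


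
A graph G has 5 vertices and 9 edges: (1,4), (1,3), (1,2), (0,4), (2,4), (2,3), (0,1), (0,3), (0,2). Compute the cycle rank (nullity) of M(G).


Cycle rank (nullity) = |E| - r(M) = |E| - (|V| - c).
|E| = 9, |V| = 5, c = 1.
Nullity = 9 - (5 - 1) = 9 - 4 = 5.

5
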